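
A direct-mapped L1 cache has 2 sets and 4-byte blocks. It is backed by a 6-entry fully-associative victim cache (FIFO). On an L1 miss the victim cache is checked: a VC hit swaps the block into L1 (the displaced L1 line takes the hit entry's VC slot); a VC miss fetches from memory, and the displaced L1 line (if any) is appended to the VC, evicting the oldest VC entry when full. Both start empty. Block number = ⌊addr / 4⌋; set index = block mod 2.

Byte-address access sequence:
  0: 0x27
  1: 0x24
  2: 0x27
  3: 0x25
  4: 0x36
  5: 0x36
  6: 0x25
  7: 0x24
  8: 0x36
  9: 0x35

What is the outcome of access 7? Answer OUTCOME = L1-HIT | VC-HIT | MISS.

#0 0x27→b9/s1 MISS; vc=[]
#1 0x24→b9/s1 L1-HIT; vc=[]
#2 0x27→b9/s1 L1-HIT; vc=[]
#3 0x25→b9/s1 L1-HIT; vc=[]
#4 0x36→b13/s1 MISS; vc=[9]
#5 0x36→b13/s1 L1-HIT; vc=[9]
#6 0x25→b9/s1 VC-HIT; vc=[13]
#7 0x24→b9/s1 L1-HIT; vc=[13]
#8 0x36→b13/s1 VC-HIT; vc=[9]
#9 0x35→b13/s1 L1-HIT; vc=[9]

OUTCOME = L1-HIT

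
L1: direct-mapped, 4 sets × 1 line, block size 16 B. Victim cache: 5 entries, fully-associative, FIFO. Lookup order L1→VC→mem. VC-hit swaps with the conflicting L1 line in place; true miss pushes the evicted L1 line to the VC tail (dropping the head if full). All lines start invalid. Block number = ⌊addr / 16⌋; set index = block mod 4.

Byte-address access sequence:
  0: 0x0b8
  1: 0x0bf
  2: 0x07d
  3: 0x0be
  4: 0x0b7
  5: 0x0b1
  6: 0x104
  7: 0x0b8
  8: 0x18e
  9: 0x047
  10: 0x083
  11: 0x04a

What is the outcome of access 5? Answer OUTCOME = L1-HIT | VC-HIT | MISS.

OUTCOME = L1-HIT

0: 0xb8 (blk 11, set 3) → MISS  vc=[]
1: 0xbf (blk 11, set 3) → L1-HIT  vc=[]
2: 0x7d (blk 7, set 3) → MISS  vc=[11]
3: 0xbe (blk 11, set 3) → VC-HIT  vc=[7]
4: 0xb7 (blk 11, set 3) → L1-HIT  vc=[7]
5: 0xb1 (blk 11, set 3) → L1-HIT  vc=[7]
6: 0x104 (blk 16, set 0) → MISS  vc=[7]
7: 0xb8 (blk 11, set 3) → L1-HIT  vc=[7]
8: 0x18e (blk 24, set 0) → MISS  vc=[7, 16]
9: 0x47 (blk 4, set 0) → MISS  vc=[7, 16, 24]
10: 0x83 (blk 8, set 0) → MISS  vc=[7, 16, 24, 4]
11: 0x4a (blk 4, set 0) → VC-HIT  vc=[7, 16, 24, 8]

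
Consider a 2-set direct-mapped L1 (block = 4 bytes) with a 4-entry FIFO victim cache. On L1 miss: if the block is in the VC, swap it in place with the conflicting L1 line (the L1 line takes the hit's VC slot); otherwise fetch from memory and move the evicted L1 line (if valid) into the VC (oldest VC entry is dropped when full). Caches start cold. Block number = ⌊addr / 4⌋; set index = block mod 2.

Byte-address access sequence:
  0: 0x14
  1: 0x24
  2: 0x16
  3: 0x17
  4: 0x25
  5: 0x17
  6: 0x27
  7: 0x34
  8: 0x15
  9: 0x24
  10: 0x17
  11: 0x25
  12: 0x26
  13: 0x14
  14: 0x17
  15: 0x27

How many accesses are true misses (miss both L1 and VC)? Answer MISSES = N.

  [0] addr=0x14 blk=5 s=1: MISS | VC []
  [1] addr=0x24 blk=9 s=1: MISS | VC [5]
  [2] addr=0x16 blk=5 s=1: VC-HIT | VC [9]
  [3] addr=0x17 blk=5 s=1: L1-HIT | VC [9]
  [4] addr=0x25 blk=9 s=1: VC-HIT | VC [5]
  [5] addr=0x17 blk=5 s=1: VC-HIT | VC [9]
  [6] addr=0x27 blk=9 s=1: VC-HIT | VC [5]
  [7] addr=0x34 blk=13 s=1: MISS | VC [5, 9]
  [8] addr=0x15 blk=5 s=1: VC-HIT | VC [13, 9]
  [9] addr=0x24 blk=9 s=1: VC-HIT | VC [13, 5]
  [10] addr=0x17 blk=5 s=1: VC-HIT | VC [13, 9]
  [11] addr=0x25 blk=9 s=1: VC-HIT | VC [13, 5]
  [12] addr=0x26 blk=9 s=1: L1-HIT | VC [13, 5]
  [13] addr=0x14 blk=5 s=1: VC-HIT | VC [13, 9]
  [14] addr=0x17 blk=5 s=1: L1-HIT | VC [13, 9]
  [15] addr=0x27 blk=9 s=1: VC-HIT | VC [13, 5]

MISSES = 3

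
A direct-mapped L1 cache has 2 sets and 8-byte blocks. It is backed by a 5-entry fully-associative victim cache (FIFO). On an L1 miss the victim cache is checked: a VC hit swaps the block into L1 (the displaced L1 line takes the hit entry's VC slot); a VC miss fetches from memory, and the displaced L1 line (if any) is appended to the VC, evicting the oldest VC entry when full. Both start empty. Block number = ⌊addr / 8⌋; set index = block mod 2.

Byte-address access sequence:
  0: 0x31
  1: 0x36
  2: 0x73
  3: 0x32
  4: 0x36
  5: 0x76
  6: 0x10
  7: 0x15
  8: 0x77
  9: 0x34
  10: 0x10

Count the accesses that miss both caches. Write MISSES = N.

MISSES = 3

0: 0x31 (blk 6, set 0) → MISS  vc=[]
1: 0x36 (blk 6, set 0) → L1-HIT  vc=[]
2: 0x73 (blk 14, set 0) → MISS  vc=[6]
3: 0x32 (blk 6, set 0) → VC-HIT  vc=[14]
4: 0x36 (blk 6, set 0) → L1-HIT  vc=[14]
5: 0x76 (blk 14, set 0) → VC-HIT  vc=[6]
6: 0x10 (blk 2, set 0) → MISS  vc=[6, 14]
7: 0x15 (blk 2, set 0) → L1-HIT  vc=[6, 14]
8: 0x77 (blk 14, set 0) → VC-HIT  vc=[6, 2]
9: 0x34 (blk 6, set 0) → VC-HIT  vc=[14, 2]
10: 0x10 (blk 2, set 0) → VC-HIT  vc=[14, 6]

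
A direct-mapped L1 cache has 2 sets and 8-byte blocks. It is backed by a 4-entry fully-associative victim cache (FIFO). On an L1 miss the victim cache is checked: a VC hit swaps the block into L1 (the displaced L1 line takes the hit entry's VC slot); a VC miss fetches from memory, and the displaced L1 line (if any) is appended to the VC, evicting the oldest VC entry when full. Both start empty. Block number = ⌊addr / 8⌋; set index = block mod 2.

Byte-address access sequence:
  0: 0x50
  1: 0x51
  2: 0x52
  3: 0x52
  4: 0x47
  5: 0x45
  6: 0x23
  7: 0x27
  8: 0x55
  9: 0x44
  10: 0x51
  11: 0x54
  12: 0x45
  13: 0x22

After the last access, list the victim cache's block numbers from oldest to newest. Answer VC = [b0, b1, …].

#0 0x50→b10/s0 MISS; vc=[]
#1 0x51→b10/s0 L1-HIT; vc=[]
#2 0x52→b10/s0 L1-HIT; vc=[]
#3 0x52→b10/s0 L1-HIT; vc=[]
#4 0x47→b8/s0 MISS; vc=[10]
#5 0x45→b8/s0 L1-HIT; vc=[10]
#6 0x23→b4/s0 MISS; vc=[10,8]
#7 0x27→b4/s0 L1-HIT; vc=[10,8]
#8 0x55→b10/s0 VC-HIT; vc=[4,8]
#9 0x44→b8/s0 VC-HIT; vc=[4,10]
#10 0x51→b10/s0 VC-HIT; vc=[4,8]
#11 0x54→b10/s0 L1-HIT; vc=[4,8]
#12 0x45→b8/s0 VC-HIT; vc=[4,10]
#13 0x22→b4/s0 VC-HIT; vc=[8,10]

VC = [8, 10]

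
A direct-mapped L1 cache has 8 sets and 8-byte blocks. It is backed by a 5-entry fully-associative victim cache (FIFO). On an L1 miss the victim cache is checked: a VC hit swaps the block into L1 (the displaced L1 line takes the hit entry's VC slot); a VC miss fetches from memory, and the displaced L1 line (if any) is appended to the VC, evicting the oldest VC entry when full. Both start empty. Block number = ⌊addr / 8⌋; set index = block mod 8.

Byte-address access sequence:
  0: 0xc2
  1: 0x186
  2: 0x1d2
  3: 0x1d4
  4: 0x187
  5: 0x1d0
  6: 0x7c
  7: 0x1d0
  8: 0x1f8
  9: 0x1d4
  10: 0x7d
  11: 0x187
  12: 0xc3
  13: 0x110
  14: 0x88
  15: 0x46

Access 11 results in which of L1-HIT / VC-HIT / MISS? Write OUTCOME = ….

#0 0xc2→b24/s0 MISS; vc=[]
#1 0x186→b48/s0 MISS; vc=[24]
#2 0x1d2→b58/s2 MISS; vc=[24]
#3 0x1d4→b58/s2 L1-HIT; vc=[24]
#4 0x187→b48/s0 L1-HIT; vc=[24]
#5 0x1d0→b58/s2 L1-HIT; vc=[24]
#6 0x7c→b15/s7 MISS; vc=[24]
#7 0x1d0→b58/s2 L1-HIT; vc=[24]
#8 0x1f8→b63/s7 MISS; vc=[24,15]
#9 0x1d4→b58/s2 L1-HIT; vc=[24,15]
#10 0x7d→b15/s7 VC-HIT; vc=[24,63]
#11 0x187→b48/s0 L1-HIT; vc=[24,63]
#12 0xc3→b24/s0 VC-HIT; vc=[48,63]
#13 0x110→b34/s2 MISS; vc=[48,63,58]
#14 0x88→b17/s1 MISS; vc=[48,63,58]
#15 0x46→b8/s0 MISS; vc=[48,63,58,24]

OUTCOME = L1-HIT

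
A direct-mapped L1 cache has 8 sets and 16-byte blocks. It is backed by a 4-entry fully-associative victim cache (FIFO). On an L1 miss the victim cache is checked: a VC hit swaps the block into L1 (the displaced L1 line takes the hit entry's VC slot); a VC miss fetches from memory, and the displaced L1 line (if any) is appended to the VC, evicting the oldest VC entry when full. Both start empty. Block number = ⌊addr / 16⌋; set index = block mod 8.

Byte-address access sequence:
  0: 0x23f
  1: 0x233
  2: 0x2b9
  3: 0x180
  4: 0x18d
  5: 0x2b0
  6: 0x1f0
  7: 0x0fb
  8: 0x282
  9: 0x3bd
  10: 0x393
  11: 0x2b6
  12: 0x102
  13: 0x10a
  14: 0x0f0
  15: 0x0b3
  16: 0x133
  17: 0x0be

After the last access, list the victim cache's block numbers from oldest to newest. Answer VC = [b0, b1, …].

VC = [59, 40, 43, 19]

  [0] addr=0x23f blk=35 s=3: MISS | VC []
  [1] addr=0x233 blk=35 s=3: L1-HIT | VC []
  [2] addr=0x2b9 blk=43 s=3: MISS | VC [35]
  [3] addr=0x180 blk=24 s=0: MISS | VC [35]
  [4] addr=0x18d blk=24 s=0: L1-HIT | VC [35]
  [5] addr=0x2b0 blk=43 s=3: L1-HIT | VC [35]
  [6] addr=0x1f0 blk=31 s=7: MISS | VC [35]
  [7] addr=0xfb blk=15 s=7: MISS | VC [35, 31]
  [8] addr=0x282 blk=40 s=0: MISS | VC [35, 31, 24]
  [9] addr=0x3bd blk=59 s=3: MISS | VC [35, 31, 24, 43]
  [10] addr=0x393 blk=57 s=1: MISS | VC [35, 31, 24, 43]
  [11] addr=0x2b6 blk=43 s=3: VC-HIT | VC [35, 31, 24, 59]
  [12] addr=0x102 blk=16 s=0: MISS | VC [31, 24, 59, 40]
  [13] addr=0x10a blk=16 s=0: L1-HIT | VC [31, 24, 59, 40]
  [14] addr=0xf0 blk=15 s=7: L1-HIT | VC [31, 24, 59, 40]
  [15] addr=0xb3 blk=11 s=3: MISS | VC [24, 59, 40, 43]
  [16] addr=0x133 blk=19 s=3: MISS | VC [59, 40, 43, 11]
  [17] addr=0xbe blk=11 s=3: VC-HIT | VC [59, 40, 43, 19]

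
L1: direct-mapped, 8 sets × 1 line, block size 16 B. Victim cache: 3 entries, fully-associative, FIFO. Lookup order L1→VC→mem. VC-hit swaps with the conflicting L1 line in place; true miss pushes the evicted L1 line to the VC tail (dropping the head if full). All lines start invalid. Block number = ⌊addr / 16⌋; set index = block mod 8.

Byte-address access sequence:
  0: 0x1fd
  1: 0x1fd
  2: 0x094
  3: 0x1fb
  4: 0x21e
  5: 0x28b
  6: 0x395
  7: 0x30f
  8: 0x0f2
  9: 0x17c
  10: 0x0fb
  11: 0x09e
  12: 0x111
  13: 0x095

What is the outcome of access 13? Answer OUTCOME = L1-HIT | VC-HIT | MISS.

#0 0x1fd→b31/s7 MISS; vc=[]
#1 0x1fd→b31/s7 L1-HIT; vc=[]
#2 0x94→b9/s1 MISS; vc=[]
#3 0x1fb→b31/s7 L1-HIT; vc=[]
#4 0x21e→b33/s1 MISS; vc=[9]
#5 0x28b→b40/s0 MISS; vc=[9]
#6 0x395→b57/s1 MISS; vc=[9,33]
#7 0x30f→b48/s0 MISS; vc=[9,33,40]
#8 0xf2→b15/s7 MISS; vc=[33,40,31]
#9 0x17c→b23/s7 MISS; vc=[40,31,15]
#10 0xfb→b15/s7 VC-HIT; vc=[40,31,23]
#11 0x9e→b9/s1 MISS; vc=[31,23,57]
#12 0x111→b17/s1 MISS; vc=[23,57,9]
#13 0x95→b9/s1 VC-HIT; vc=[23,57,17]

OUTCOME = VC-HIT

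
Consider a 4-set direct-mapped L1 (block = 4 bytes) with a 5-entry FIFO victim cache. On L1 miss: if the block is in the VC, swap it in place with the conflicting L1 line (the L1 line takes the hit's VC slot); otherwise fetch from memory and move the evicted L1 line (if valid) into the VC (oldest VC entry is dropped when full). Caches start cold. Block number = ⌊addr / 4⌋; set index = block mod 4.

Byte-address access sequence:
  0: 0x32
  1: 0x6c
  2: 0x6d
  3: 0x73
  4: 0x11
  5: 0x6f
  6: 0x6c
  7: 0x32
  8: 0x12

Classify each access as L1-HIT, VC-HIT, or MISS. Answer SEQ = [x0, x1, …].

#0 0x32→b12/s0 MISS; vc=[]
#1 0x6c→b27/s3 MISS; vc=[]
#2 0x6d→b27/s3 L1-HIT; vc=[]
#3 0x73→b28/s0 MISS; vc=[12]
#4 0x11→b4/s0 MISS; vc=[12,28]
#5 0x6f→b27/s3 L1-HIT; vc=[12,28]
#6 0x6c→b27/s3 L1-HIT; vc=[12,28]
#7 0x32→b12/s0 VC-HIT; vc=[4,28]
#8 0x12→b4/s0 VC-HIT; vc=[12,28]

SEQ = [MISS, MISS, L1-HIT, MISS, MISS, L1-HIT, L1-HIT, VC-HIT, VC-HIT]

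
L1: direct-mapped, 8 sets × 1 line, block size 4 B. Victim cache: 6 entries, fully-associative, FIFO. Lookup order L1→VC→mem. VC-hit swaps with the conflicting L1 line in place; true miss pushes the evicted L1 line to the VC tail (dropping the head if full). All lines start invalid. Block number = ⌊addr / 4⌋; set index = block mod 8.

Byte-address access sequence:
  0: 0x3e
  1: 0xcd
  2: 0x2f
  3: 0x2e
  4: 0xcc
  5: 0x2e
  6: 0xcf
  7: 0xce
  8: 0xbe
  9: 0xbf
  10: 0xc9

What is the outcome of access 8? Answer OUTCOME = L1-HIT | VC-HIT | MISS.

  [0] addr=0x3e blk=15 s=7: MISS | VC []
  [1] addr=0xcd blk=51 s=3: MISS | VC []
  [2] addr=0x2f blk=11 s=3: MISS | VC [51]
  [3] addr=0x2e blk=11 s=3: L1-HIT | VC [51]
  [4] addr=0xcc blk=51 s=3: VC-HIT | VC [11]
  [5] addr=0x2e blk=11 s=3: VC-HIT | VC [51]
  [6] addr=0xcf blk=51 s=3: VC-HIT | VC [11]
  [7] addr=0xce blk=51 s=3: L1-HIT | VC [11]
  [8] addr=0xbe blk=47 s=7: MISS | VC [11, 15]
  [9] addr=0xbf blk=47 s=7: L1-HIT | VC [11, 15]
  [10] addr=0xc9 blk=50 s=2: MISS | VC [11, 15]

OUTCOME = MISS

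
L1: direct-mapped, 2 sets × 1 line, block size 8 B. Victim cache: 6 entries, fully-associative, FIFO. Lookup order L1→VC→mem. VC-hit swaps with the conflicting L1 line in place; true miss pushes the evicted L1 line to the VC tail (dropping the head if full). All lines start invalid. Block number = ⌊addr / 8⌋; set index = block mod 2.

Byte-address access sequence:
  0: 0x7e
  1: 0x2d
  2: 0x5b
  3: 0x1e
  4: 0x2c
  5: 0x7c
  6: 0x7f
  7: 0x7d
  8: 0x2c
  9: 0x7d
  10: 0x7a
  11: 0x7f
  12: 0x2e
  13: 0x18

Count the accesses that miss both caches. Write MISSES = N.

MISSES = 4

0: 0x7e (blk 15, set 1) → MISS  vc=[]
1: 0x2d (blk 5, set 1) → MISS  vc=[15]
2: 0x5b (blk 11, set 1) → MISS  vc=[15, 5]
3: 0x1e (blk 3, set 1) → MISS  vc=[15, 5, 11]
4: 0x2c (blk 5, set 1) → VC-HIT  vc=[15, 3, 11]
5: 0x7c (blk 15, set 1) → VC-HIT  vc=[5, 3, 11]
6: 0x7f (blk 15, set 1) → L1-HIT  vc=[5, 3, 11]
7: 0x7d (blk 15, set 1) → L1-HIT  vc=[5, 3, 11]
8: 0x2c (blk 5, set 1) → VC-HIT  vc=[15, 3, 11]
9: 0x7d (blk 15, set 1) → VC-HIT  vc=[5, 3, 11]
10: 0x7a (blk 15, set 1) → L1-HIT  vc=[5, 3, 11]
11: 0x7f (blk 15, set 1) → L1-HIT  vc=[5, 3, 11]
12: 0x2e (blk 5, set 1) → VC-HIT  vc=[15, 3, 11]
13: 0x18 (blk 3, set 1) → VC-HIT  vc=[15, 5, 11]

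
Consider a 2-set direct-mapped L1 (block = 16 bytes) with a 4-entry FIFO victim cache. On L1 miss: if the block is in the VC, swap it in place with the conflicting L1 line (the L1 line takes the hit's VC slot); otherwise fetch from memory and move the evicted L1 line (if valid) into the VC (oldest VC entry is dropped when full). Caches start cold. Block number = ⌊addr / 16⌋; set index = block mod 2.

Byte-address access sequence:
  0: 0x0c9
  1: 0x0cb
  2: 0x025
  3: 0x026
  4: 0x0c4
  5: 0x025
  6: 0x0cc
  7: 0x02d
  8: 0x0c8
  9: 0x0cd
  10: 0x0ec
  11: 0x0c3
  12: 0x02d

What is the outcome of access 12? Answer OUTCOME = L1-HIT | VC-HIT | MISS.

0: 0xc9 (blk 12, set 0) → MISS  vc=[]
1: 0xcb (blk 12, set 0) → L1-HIT  vc=[]
2: 0x25 (blk 2, set 0) → MISS  vc=[12]
3: 0x26 (blk 2, set 0) → L1-HIT  vc=[12]
4: 0xc4 (blk 12, set 0) → VC-HIT  vc=[2]
5: 0x25 (blk 2, set 0) → VC-HIT  vc=[12]
6: 0xcc (blk 12, set 0) → VC-HIT  vc=[2]
7: 0x2d (blk 2, set 0) → VC-HIT  vc=[12]
8: 0xc8 (blk 12, set 0) → VC-HIT  vc=[2]
9: 0xcd (blk 12, set 0) → L1-HIT  vc=[2]
10: 0xec (blk 14, set 0) → MISS  vc=[2, 12]
11: 0xc3 (blk 12, set 0) → VC-HIT  vc=[2, 14]
12: 0x2d (blk 2, set 0) → VC-HIT  vc=[12, 14]

OUTCOME = VC-HIT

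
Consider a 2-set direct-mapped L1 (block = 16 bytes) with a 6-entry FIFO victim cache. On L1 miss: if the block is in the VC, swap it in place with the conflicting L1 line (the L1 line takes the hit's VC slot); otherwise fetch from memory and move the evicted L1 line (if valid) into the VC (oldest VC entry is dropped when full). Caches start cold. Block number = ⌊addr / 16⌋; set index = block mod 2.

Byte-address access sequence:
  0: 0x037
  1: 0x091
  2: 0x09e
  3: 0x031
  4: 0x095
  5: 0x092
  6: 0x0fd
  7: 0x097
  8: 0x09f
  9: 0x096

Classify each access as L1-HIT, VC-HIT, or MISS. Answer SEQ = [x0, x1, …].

  [0] addr=0x37 blk=3 s=1: MISS | VC []
  [1] addr=0x91 blk=9 s=1: MISS | VC [3]
  [2] addr=0x9e blk=9 s=1: L1-HIT | VC [3]
  [3] addr=0x31 blk=3 s=1: VC-HIT | VC [9]
  [4] addr=0x95 blk=9 s=1: VC-HIT | VC [3]
  [5] addr=0x92 blk=9 s=1: L1-HIT | VC [3]
  [6] addr=0xfd blk=15 s=1: MISS | VC [3, 9]
  [7] addr=0x97 blk=9 s=1: VC-HIT | VC [3, 15]
  [8] addr=0x9f blk=9 s=1: L1-HIT | VC [3, 15]
  [9] addr=0x96 blk=9 s=1: L1-HIT | VC [3, 15]

SEQ = [MISS, MISS, L1-HIT, VC-HIT, VC-HIT, L1-HIT, MISS, VC-HIT, L1-HIT, L1-HIT]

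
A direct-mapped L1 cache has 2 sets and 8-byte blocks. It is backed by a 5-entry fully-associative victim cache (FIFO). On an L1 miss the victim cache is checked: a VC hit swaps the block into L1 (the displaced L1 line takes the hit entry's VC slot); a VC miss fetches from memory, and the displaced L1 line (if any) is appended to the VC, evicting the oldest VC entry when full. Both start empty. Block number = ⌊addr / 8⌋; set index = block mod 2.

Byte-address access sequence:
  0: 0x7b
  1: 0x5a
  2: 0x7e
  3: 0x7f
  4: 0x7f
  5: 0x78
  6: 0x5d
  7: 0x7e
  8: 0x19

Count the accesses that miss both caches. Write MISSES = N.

MISSES = 3

#0 0x7b→b15/s1 MISS; vc=[]
#1 0x5a→b11/s1 MISS; vc=[15]
#2 0x7e→b15/s1 VC-HIT; vc=[11]
#3 0x7f→b15/s1 L1-HIT; vc=[11]
#4 0x7f→b15/s1 L1-HIT; vc=[11]
#5 0x78→b15/s1 L1-HIT; vc=[11]
#6 0x5d→b11/s1 VC-HIT; vc=[15]
#7 0x7e→b15/s1 VC-HIT; vc=[11]
#8 0x19→b3/s1 MISS; vc=[11,15]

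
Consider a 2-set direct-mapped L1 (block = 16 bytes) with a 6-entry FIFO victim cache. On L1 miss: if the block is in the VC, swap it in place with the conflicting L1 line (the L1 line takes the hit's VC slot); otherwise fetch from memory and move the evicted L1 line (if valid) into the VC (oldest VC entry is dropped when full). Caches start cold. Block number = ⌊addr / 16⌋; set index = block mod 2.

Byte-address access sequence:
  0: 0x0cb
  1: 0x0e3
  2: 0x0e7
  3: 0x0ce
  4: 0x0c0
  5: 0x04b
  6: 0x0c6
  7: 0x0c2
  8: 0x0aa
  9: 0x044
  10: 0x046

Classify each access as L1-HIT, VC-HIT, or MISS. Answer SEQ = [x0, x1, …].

0: 0xcb (blk 12, set 0) → MISS  vc=[]
1: 0xe3 (blk 14, set 0) → MISS  vc=[12]
2: 0xe7 (blk 14, set 0) → L1-HIT  vc=[12]
3: 0xce (blk 12, set 0) → VC-HIT  vc=[14]
4: 0xc0 (blk 12, set 0) → L1-HIT  vc=[14]
5: 0x4b (blk 4, set 0) → MISS  vc=[14, 12]
6: 0xc6 (blk 12, set 0) → VC-HIT  vc=[14, 4]
7: 0xc2 (blk 12, set 0) → L1-HIT  vc=[14, 4]
8: 0xaa (blk 10, set 0) → MISS  vc=[14, 4, 12]
9: 0x44 (blk 4, set 0) → VC-HIT  vc=[14, 10, 12]
10: 0x46 (blk 4, set 0) → L1-HIT  vc=[14, 10, 12]

SEQ = [MISS, MISS, L1-HIT, VC-HIT, L1-HIT, MISS, VC-HIT, L1-HIT, MISS, VC-HIT, L1-HIT]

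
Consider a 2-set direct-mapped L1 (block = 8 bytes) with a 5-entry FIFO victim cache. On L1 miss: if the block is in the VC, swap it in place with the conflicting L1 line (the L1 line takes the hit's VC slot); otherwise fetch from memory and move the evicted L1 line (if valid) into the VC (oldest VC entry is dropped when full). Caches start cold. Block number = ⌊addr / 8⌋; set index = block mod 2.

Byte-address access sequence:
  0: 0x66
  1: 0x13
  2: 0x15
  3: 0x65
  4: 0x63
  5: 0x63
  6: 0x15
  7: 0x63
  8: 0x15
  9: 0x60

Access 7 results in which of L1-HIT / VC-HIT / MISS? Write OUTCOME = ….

#0 0x66→b12/s0 MISS; vc=[]
#1 0x13→b2/s0 MISS; vc=[12]
#2 0x15→b2/s0 L1-HIT; vc=[12]
#3 0x65→b12/s0 VC-HIT; vc=[2]
#4 0x63→b12/s0 L1-HIT; vc=[2]
#5 0x63→b12/s0 L1-HIT; vc=[2]
#6 0x15→b2/s0 VC-HIT; vc=[12]
#7 0x63→b12/s0 VC-HIT; vc=[2]
#8 0x15→b2/s0 VC-HIT; vc=[12]
#9 0x60→b12/s0 VC-HIT; vc=[2]

OUTCOME = VC-HIT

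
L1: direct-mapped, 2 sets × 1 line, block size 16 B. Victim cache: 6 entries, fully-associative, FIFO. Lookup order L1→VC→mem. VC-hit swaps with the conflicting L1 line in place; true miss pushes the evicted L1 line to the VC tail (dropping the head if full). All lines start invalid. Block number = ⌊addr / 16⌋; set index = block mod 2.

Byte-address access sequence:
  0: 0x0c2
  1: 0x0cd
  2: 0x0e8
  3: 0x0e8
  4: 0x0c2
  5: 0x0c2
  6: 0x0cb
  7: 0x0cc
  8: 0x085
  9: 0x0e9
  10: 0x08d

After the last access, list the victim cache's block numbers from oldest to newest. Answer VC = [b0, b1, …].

VC = [14, 12]

0: 0xc2 (blk 12, set 0) → MISS  vc=[]
1: 0xcd (blk 12, set 0) → L1-HIT  vc=[]
2: 0xe8 (blk 14, set 0) → MISS  vc=[12]
3: 0xe8 (blk 14, set 0) → L1-HIT  vc=[12]
4: 0xc2 (blk 12, set 0) → VC-HIT  vc=[14]
5: 0xc2 (blk 12, set 0) → L1-HIT  vc=[14]
6: 0xcb (blk 12, set 0) → L1-HIT  vc=[14]
7: 0xcc (blk 12, set 0) → L1-HIT  vc=[14]
8: 0x85 (blk 8, set 0) → MISS  vc=[14, 12]
9: 0xe9 (blk 14, set 0) → VC-HIT  vc=[8, 12]
10: 0x8d (blk 8, set 0) → VC-HIT  vc=[14, 12]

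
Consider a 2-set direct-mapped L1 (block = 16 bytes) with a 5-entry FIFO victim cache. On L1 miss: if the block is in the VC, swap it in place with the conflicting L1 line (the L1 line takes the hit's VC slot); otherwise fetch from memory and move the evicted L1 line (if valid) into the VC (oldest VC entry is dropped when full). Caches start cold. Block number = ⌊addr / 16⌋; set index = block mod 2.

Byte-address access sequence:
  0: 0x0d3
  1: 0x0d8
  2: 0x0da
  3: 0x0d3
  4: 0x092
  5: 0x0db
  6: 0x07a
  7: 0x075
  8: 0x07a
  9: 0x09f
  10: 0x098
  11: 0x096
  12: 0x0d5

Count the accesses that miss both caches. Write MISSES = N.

MISSES = 3

#0 0xd3→b13/s1 MISS; vc=[]
#1 0xd8→b13/s1 L1-HIT; vc=[]
#2 0xda→b13/s1 L1-HIT; vc=[]
#3 0xd3→b13/s1 L1-HIT; vc=[]
#4 0x92→b9/s1 MISS; vc=[13]
#5 0xdb→b13/s1 VC-HIT; vc=[9]
#6 0x7a→b7/s1 MISS; vc=[9,13]
#7 0x75→b7/s1 L1-HIT; vc=[9,13]
#8 0x7a→b7/s1 L1-HIT; vc=[9,13]
#9 0x9f→b9/s1 VC-HIT; vc=[7,13]
#10 0x98→b9/s1 L1-HIT; vc=[7,13]
#11 0x96→b9/s1 L1-HIT; vc=[7,13]
#12 0xd5→b13/s1 VC-HIT; vc=[7,9]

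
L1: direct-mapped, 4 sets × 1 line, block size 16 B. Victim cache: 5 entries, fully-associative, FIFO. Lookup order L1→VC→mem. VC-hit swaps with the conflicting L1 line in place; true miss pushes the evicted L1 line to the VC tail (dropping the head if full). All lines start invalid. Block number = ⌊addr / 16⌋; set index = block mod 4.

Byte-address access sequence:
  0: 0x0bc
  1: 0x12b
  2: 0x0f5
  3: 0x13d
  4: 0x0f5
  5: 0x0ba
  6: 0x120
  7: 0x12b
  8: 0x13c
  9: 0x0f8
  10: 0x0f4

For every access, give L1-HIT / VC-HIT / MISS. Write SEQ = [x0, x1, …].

SEQ = [MISS, MISS, MISS, MISS, VC-HIT, VC-HIT, L1-HIT, L1-HIT, VC-HIT, VC-HIT, L1-HIT]

#0 0xbc→b11/s3 MISS; vc=[]
#1 0x12b→b18/s2 MISS; vc=[]
#2 0xf5→b15/s3 MISS; vc=[11]
#3 0x13d→b19/s3 MISS; vc=[11,15]
#4 0xf5→b15/s3 VC-HIT; vc=[11,19]
#5 0xba→b11/s3 VC-HIT; vc=[15,19]
#6 0x120→b18/s2 L1-HIT; vc=[15,19]
#7 0x12b→b18/s2 L1-HIT; vc=[15,19]
#8 0x13c→b19/s3 VC-HIT; vc=[15,11]
#9 0xf8→b15/s3 VC-HIT; vc=[19,11]
#10 0xf4→b15/s3 L1-HIT; vc=[19,11]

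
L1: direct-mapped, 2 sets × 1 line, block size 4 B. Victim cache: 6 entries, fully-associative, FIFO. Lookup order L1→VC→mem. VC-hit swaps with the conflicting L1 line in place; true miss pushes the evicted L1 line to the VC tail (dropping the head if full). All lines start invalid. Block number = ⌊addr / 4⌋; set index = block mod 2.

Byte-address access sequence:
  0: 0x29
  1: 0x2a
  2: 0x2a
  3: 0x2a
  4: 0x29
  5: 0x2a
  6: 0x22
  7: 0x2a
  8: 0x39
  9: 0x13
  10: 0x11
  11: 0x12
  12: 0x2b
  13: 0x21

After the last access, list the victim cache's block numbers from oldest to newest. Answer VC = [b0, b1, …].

VC = [10, 4, 14]

#0 0x29→b10/s0 MISS; vc=[]
#1 0x2a→b10/s0 L1-HIT; vc=[]
#2 0x2a→b10/s0 L1-HIT; vc=[]
#3 0x2a→b10/s0 L1-HIT; vc=[]
#4 0x29→b10/s0 L1-HIT; vc=[]
#5 0x2a→b10/s0 L1-HIT; vc=[]
#6 0x22→b8/s0 MISS; vc=[10]
#7 0x2a→b10/s0 VC-HIT; vc=[8]
#8 0x39→b14/s0 MISS; vc=[8,10]
#9 0x13→b4/s0 MISS; vc=[8,10,14]
#10 0x11→b4/s0 L1-HIT; vc=[8,10,14]
#11 0x12→b4/s0 L1-HIT; vc=[8,10,14]
#12 0x2b→b10/s0 VC-HIT; vc=[8,4,14]
#13 0x21→b8/s0 VC-HIT; vc=[10,4,14]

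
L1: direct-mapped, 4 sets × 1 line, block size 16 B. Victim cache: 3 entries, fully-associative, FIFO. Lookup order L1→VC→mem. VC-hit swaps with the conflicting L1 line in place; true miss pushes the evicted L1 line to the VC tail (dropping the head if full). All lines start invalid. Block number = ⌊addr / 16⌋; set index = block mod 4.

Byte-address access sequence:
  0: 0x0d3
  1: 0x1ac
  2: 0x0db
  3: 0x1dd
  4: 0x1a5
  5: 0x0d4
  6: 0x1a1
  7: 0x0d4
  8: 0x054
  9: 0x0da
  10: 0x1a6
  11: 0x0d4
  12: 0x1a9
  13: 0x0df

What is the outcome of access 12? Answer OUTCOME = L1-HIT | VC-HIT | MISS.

  [0] addr=0xd3 blk=13 s=1: MISS | VC []
  [1] addr=0x1ac blk=26 s=2: MISS | VC []
  [2] addr=0xdb blk=13 s=1: L1-HIT | VC []
  [3] addr=0x1dd blk=29 s=1: MISS | VC [13]
  [4] addr=0x1a5 blk=26 s=2: L1-HIT | VC [13]
  [5] addr=0xd4 blk=13 s=1: VC-HIT | VC [29]
  [6] addr=0x1a1 blk=26 s=2: L1-HIT | VC [29]
  [7] addr=0xd4 blk=13 s=1: L1-HIT | VC [29]
  [8] addr=0x54 blk=5 s=1: MISS | VC [29, 13]
  [9] addr=0xda blk=13 s=1: VC-HIT | VC [29, 5]
  [10] addr=0x1a6 blk=26 s=2: L1-HIT | VC [29, 5]
  [11] addr=0xd4 blk=13 s=1: L1-HIT | VC [29, 5]
  [12] addr=0x1a9 blk=26 s=2: L1-HIT | VC [29, 5]
  [13] addr=0xdf blk=13 s=1: L1-HIT | VC [29, 5]

OUTCOME = L1-HIT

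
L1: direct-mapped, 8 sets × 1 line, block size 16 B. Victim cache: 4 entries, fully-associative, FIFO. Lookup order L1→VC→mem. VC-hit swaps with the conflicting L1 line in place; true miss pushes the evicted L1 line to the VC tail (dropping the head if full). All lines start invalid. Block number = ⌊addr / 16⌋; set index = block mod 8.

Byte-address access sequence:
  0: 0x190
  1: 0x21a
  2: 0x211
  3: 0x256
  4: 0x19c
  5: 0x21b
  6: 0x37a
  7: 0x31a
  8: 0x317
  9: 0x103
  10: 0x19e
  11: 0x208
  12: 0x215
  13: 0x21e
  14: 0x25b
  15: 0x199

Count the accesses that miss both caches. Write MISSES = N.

MISSES = 7

  [0] addr=0x190 blk=25 s=1: MISS | VC []
  [1] addr=0x21a blk=33 s=1: MISS | VC [25]
  [2] addr=0x211 blk=33 s=1: L1-HIT | VC [25]
  [3] addr=0x256 blk=37 s=5: MISS | VC [25]
  [4] addr=0x19c blk=25 s=1: VC-HIT | VC [33]
  [5] addr=0x21b blk=33 s=1: VC-HIT | VC [25]
  [6] addr=0x37a blk=55 s=7: MISS | VC [25]
  [7] addr=0x31a blk=49 s=1: MISS | VC [25, 33]
  [8] addr=0x317 blk=49 s=1: L1-HIT | VC [25, 33]
  [9] addr=0x103 blk=16 s=0: MISS | VC [25, 33]
  [10] addr=0x19e blk=25 s=1: VC-HIT | VC [49, 33]
  [11] addr=0x208 blk=32 s=0: MISS | VC [49, 33, 16]
  [12] addr=0x215 blk=33 s=1: VC-HIT | VC [49, 25, 16]
  [13] addr=0x21e blk=33 s=1: L1-HIT | VC [49, 25, 16]
  [14] addr=0x25b blk=37 s=5: L1-HIT | VC [49, 25, 16]
  [15] addr=0x199 blk=25 s=1: VC-HIT | VC [49, 33, 16]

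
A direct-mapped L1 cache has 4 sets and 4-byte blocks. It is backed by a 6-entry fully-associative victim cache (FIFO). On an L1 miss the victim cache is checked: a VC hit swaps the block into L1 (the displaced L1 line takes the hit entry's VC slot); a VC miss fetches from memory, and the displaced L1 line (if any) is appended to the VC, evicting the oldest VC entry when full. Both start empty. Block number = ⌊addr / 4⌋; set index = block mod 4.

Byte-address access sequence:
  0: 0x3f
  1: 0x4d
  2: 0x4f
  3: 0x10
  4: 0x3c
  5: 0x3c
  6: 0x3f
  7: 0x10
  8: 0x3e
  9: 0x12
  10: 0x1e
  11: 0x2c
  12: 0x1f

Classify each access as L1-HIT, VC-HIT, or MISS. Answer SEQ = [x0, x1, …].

SEQ = [MISS, MISS, L1-HIT, MISS, VC-HIT, L1-HIT, L1-HIT, L1-HIT, L1-HIT, L1-HIT, MISS, MISS, VC-HIT]

  [0] addr=0x3f blk=15 s=3: MISS | VC []
  [1] addr=0x4d blk=19 s=3: MISS | VC [15]
  [2] addr=0x4f blk=19 s=3: L1-HIT | VC [15]
  [3] addr=0x10 blk=4 s=0: MISS | VC [15]
  [4] addr=0x3c blk=15 s=3: VC-HIT | VC [19]
  [5] addr=0x3c blk=15 s=3: L1-HIT | VC [19]
  [6] addr=0x3f blk=15 s=3: L1-HIT | VC [19]
  [7] addr=0x10 blk=4 s=0: L1-HIT | VC [19]
  [8] addr=0x3e blk=15 s=3: L1-HIT | VC [19]
  [9] addr=0x12 blk=4 s=0: L1-HIT | VC [19]
  [10] addr=0x1e blk=7 s=3: MISS | VC [19, 15]
  [11] addr=0x2c blk=11 s=3: MISS | VC [19, 15, 7]
  [12] addr=0x1f blk=7 s=3: VC-HIT | VC [19, 15, 11]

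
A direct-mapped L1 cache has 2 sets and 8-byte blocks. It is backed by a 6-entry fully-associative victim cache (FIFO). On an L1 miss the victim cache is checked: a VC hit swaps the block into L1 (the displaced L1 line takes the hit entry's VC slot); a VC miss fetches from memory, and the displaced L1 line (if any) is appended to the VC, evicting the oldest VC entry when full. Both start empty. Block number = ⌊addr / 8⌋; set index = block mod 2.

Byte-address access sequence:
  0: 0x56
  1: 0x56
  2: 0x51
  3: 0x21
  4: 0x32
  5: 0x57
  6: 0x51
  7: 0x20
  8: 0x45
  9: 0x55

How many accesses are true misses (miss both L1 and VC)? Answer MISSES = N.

MISSES = 4

  [0] addr=0x56 blk=10 s=0: MISS | VC []
  [1] addr=0x56 blk=10 s=0: L1-HIT | VC []
  [2] addr=0x51 blk=10 s=0: L1-HIT | VC []
  [3] addr=0x21 blk=4 s=0: MISS | VC [10]
  [4] addr=0x32 blk=6 s=0: MISS | VC [10, 4]
  [5] addr=0x57 blk=10 s=0: VC-HIT | VC [6, 4]
  [6] addr=0x51 blk=10 s=0: L1-HIT | VC [6, 4]
  [7] addr=0x20 blk=4 s=0: VC-HIT | VC [6, 10]
  [8] addr=0x45 blk=8 s=0: MISS | VC [6, 10, 4]
  [9] addr=0x55 blk=10 s=0: VC-HIT | VC [6, 8, 4]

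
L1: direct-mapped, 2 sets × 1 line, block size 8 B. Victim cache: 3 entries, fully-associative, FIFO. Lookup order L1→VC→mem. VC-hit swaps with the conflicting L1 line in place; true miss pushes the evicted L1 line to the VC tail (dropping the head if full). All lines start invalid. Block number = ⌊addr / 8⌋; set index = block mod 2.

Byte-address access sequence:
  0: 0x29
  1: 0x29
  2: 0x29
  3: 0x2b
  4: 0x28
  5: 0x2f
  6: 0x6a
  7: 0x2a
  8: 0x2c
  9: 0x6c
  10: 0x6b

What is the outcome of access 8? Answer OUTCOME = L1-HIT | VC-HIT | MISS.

  [0] addr=0x29 blk=5 s=1: MISS | VC []
  [1] addr=0x29 blk=5 s=1: L1-HIT | VC []
  [2] addr=0x29 blk=5 s=1: L1-HIT | VC []
  [3] addr=0x2b blk=5 s=1: L1-HIT | VC []
  [4] addr=0x28 blk=5 s=1: L1-HIT | VC []
  [5] addr=0x2f blk=5 s=1: L1-HIT | VC []
  [6] addr=0x6a blk=13 s=1: MISS | VC [5]
  [7] addr=0x2a blk=5 s=1: VC-HIT | VC [13]
  [8] addr=0x2c blk=5 s=1: L1-HIT | VC [13]
  [9] addr=0x6c blk=13 s=1: VC-HIT | VC [5]
  [10] addr=0x6b blk=13 s=1: L1-HIT | VC [5]

OUTCOME = L1-HIT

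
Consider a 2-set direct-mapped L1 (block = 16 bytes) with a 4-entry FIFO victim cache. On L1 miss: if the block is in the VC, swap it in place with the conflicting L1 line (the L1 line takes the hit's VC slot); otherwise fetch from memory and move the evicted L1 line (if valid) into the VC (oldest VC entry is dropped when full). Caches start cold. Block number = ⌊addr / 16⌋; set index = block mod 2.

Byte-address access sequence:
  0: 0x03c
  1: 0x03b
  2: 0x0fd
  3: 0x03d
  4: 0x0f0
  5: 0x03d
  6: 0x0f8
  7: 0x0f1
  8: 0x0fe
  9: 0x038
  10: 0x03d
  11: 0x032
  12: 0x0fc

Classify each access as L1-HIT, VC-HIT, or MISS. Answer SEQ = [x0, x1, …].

SEQ = [MISS, L1-HIT, MISS, VC-HIT, VC-HIT, VC-HIT, VC-HIT, L1-HIT, L1-HIT, VC-HIT, L1-HIT, L1-HIT, VC-HIT]

#0 0x3c→b3/s1 MISS; vc=[]
#1 0x3b→b3/s1 L1-HIT; vc=[]
#2 0xfd→b15/s1 MISS; vc=[3]
#3 0x3d→b3/s1 VC-HIT; vc=[15]
#4 0xf0→b15/s1 VC-HIT; vc=[3]
#5 0x3d→b3/s1 VC-HIT; vc=[15]
#6 0xf8→b15/s1 VC-HIT; vc=[3]
#7 0xf1→b15/s1 L1-HIT; vc=[3]
#8 0xfe→b15/s1 L1-HIT; vc=[3]
#9 0x38→b3/s1 VC-HIT; vc=[15]
#10 0x3d→b3/s1 L1-HIT; vc=[15]
#11 0x32→b3/s1 L1-HIT; vc=[15]
#12 0xfc→b15/s1 VC-HIT; vc=[3]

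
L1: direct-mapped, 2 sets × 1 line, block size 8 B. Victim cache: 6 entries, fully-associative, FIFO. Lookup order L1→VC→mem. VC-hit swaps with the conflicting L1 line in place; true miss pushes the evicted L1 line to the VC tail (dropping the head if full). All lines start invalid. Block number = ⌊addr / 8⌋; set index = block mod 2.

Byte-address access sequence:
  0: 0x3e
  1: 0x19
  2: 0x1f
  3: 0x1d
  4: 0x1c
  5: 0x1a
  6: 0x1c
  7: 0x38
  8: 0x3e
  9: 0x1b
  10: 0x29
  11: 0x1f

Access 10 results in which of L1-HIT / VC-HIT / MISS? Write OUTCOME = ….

#0 0x3e→b7/s1 MISS; vc=[]
#1 0x19→b3/s1 MISS; vc=[7]
#2 0x1f→b3/s1 L1-HIT; vc=[7]
#3 0x1d→b3/s1 L1-HIT; vc=[7]
#4 0x1c→b3/s1 L1-HIT; vc=[7]
#5 0x1a→b3/s1 L1-HIT; vc=[7]
#6 0x1c→b3/s1 L1-HIT; vc=[7]
#7 0x38→b7/s1 VC-HIT; vc=[3]
#8 0x3e→b7/s1 L1-HIT; vc=[3]
#9 0x1b→b3/s1 VC-HIT; vc=[7]
#10 0x29→b5/s1 MISS; vc=[7,3]
#11 0x1f→b3/s1 VC-HIT; vc=[7,5]

OUTCOME = MISS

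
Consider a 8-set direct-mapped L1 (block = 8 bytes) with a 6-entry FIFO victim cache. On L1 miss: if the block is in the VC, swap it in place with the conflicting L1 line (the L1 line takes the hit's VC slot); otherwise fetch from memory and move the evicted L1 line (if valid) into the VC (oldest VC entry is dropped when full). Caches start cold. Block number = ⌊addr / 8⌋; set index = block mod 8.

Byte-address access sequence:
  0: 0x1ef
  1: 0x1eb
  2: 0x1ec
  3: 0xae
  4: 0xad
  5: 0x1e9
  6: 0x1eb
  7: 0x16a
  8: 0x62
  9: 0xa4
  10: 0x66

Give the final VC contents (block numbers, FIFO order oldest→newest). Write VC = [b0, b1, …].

VC = [21, 61, 20]

  [0] addr=0x1ef blk=61 s=5: MISS | VC []
  [1] addr=0x1eb blk=61 s=5: L1-HIT | VC []
  [2] addr=0x1ec blk=61 s=5: L1-HIT | VC []
  [3] addr=0xae blk=21 s=5: MISS | VC [61]
  [4] addr=0xad blk=21 s=5: L1-HIT | VC [61]
  [5] addr=0x1e9 blk=61 s=5: VC-HIT | VC [21]
  [6] addr=0x1eb blk=61 s=5: L1-HIT | VC [21]
  [7] addr=0x16a blk=45 s=5: MISS | VC [21, 61]
  [8] addr=0x62 blk=12 s=4: MISS | VC [21, 61]
  [9] addr=0xa4 blk=20 s=4: MISS | VC [21, 61, 12]
  [10] addr=0x66 blk=12 s=4: VC-HIT | VC [21, 61, 20]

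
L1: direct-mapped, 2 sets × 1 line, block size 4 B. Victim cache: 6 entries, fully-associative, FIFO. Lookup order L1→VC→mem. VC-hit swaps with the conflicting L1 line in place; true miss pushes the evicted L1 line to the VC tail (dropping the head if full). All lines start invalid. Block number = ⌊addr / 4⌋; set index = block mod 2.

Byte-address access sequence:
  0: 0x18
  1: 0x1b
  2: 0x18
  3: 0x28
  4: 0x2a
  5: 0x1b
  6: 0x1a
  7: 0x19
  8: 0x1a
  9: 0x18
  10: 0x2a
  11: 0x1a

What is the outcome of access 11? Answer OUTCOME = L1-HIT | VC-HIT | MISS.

OUTCOME = VC-HIT

  [0] addr=0x18 blk=6 s=0: MISS | VC []
  [1] addr=0x1b blk=6 s=0: L1-HIT | VC []
  [2] addr=0x18 blk=6 s=0: L1-HIT | VC []
  [3] addr=0x28 blk=10 s=0: MISS | VC [6]
  [4] addr=0x2a blk=10 s=0: L1-HIT | VC [6]
  [5] addr=0x1b blk=6 s=0: VC-HIT | VC [10]
  [6] addr=0x1a blk=6 s=0: L1-HIT | VC [10]
  [7] addr=0x19 blk=6 s=0: L1-HIT | VC [10]
  [8] addr=0x1a blk=6 s=0: L1-HIT | VC [10]
  [9] addr=0x18 blk=6 s=0: L1-HIT | VC [10]
  [10] addr=0x2a blk=10 s=0: VC-HIT | VC [6]
  [11] addr=0x1a blk=6 s=0: VC-HIT | VC [10]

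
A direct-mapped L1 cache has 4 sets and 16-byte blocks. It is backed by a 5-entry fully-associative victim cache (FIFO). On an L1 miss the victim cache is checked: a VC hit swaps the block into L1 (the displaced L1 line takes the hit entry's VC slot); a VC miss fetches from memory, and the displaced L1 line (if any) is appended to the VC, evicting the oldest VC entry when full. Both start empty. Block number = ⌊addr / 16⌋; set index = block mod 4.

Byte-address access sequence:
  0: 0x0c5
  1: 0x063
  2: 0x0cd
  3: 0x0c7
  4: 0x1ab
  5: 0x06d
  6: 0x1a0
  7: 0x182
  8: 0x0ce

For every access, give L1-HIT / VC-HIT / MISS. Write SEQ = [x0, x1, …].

#0 0xc5→b12/s0 MISS; vc=[]
#1 0x63→b6/s2 MISS; vc=[]
#2 0xcd→b12/s0 L1-HIT; vc=[]
#3 0xc7→b12/s0 L1-HIT; vc=[]
#4 0x1ab→b26/s2 MISS; vc=[6]
#5 0x6d→b6/s2 VC-HIT; vc=[26]
#6 0x1a0→b26/s2 VC-HIT; vc=[6]
#7 0x182→b24/s0 MISS; vc=[6,12]
#8 0xce→b12/s0 VC-HIT; vc=[6,24]

SEQ = [MISS, MISS, L1-HIT, L1-HIT, MISS, VC-HIT, VC-HIT, MISS, VC-HIT]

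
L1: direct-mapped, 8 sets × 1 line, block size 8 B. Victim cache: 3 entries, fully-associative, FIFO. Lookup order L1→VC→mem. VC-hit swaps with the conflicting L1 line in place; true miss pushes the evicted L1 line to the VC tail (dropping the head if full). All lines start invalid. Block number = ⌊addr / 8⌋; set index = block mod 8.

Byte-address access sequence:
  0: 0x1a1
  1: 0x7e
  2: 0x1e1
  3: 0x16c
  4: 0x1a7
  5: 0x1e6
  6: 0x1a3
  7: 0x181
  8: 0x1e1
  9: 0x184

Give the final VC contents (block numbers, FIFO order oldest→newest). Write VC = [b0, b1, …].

VC = [52]

  [0] addr=0x1a1 blk=52 s=4: MISS | VC []
  [1] addr=0x7e blk=15 s=7: MISS | VC []
  [2] addr=0x1e1 blk=60 s=4: MISS | VC [52]
  [3] addr=0x16c blk=45 s=5: MISS | VC [52]
  [4] addr=0x1a7 blk=52 s=4: VC-HIT | VC [60]
  [5] addr=0x1e6 blk=60 s=4: VC-HIT | VC [52]
  [6] addr=0x1a3 blk=52 s=4: VC-HIT | VC [60]
  [7] addr=0x181 blk=48 s=0: MISS | VC [60]
  [8] addr=0x1e1 blk=60 s=4: VC-HIT | VC [52]
  [9] addr=0x184 blk=48 s=0: L1-HIT | VC [52]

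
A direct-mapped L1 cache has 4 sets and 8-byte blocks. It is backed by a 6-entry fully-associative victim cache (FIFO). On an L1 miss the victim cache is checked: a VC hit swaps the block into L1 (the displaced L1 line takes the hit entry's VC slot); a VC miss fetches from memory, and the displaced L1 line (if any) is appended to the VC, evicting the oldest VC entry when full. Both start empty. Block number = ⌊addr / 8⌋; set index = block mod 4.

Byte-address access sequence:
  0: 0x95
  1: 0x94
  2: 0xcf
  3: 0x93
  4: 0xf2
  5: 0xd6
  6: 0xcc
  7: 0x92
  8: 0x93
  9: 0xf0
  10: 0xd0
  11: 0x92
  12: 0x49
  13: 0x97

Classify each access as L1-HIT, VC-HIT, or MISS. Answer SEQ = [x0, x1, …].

SEQ = [MISS, L1-HIT, MISS, L1-HIT, MISS, MISS, L1-HIT, VC-HIT, L1-HIT, VC-HIT, VC-HIT, VC-HIT, MISS, L1-HIT]

  [0] addr=0x95 blk=18 s=2: MISS | VC []
  [1] addr=0x94 blk=18 s=2: L1-HIT | VC []
  [2] addr=0xcf blk=25 s=1: MISS | VC []
  [3] addr=0x93 blk=18 s=2: L1-HIT | VC []
  [4] addr=0xf2 blk=30 s=2: MISS | VC [18]
  [5] addr=0xd6 blk=26 s=2: MISS | VC [18, 30]
  [6] addr=0xcc blk=25 s=1: L1-HIT | VC [18, 30]
  [7] addr=0x92 blk=18 s=2: VC-HIT | VC [26, 30]
  [8] addr=0x93 blk=18 s=2: L1-HIT | VC [26, 30]
  [9] addr=0xf0 blk=30 s=2: VC-HIT | VC [26, 18]
  [10] addr=0xd0 blk=26 s=2: VC-HIT | VC [30, 18]
  [11] addr=0x92 blk=18 s=2: VC-HIT | VC [30, 26]
  [12] addr=0x49 blk=9 s=1: MISS | VC [30, 26, 25]
  [13] addr=0x97 blk=18 s=2: L1-HIT | VC [30, 26, 25]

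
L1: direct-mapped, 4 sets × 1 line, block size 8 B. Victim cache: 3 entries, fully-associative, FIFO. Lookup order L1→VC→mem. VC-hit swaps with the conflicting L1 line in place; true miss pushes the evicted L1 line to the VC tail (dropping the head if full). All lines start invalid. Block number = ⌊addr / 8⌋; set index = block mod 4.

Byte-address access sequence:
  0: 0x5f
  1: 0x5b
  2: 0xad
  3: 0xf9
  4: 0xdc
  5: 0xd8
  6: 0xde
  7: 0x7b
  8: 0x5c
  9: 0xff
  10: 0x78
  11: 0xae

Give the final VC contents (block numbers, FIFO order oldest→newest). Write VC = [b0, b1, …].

VC = [31, 11, 27]

0: 0x5f (blk 11, set 3) → MISS  vc=[]
1: 0x5b (blk 11, set 3) → L1-HIT  vc=[]
2: 0xad (blk 21, set 1) → MISS  vc=[]
3: 0xf9 (blk 31, set 3) → MISS  vc=[11]
4: 0xdc (blk 27, set 3) → MISS  vc=[11, 31]
5: 0xd8 (blk 27, set 3) → L1-HIT  vc=[11, 31]
6: 0xde (blk 27, set 3) → L1-HIT  vc=[11, 31]
7: 0x7b (blk 15, set 3) → MISS  vc=[11, 31, 27]
8: 0x5c (blk 11, set 3) → VC-HIT  vc=[15, 31, 27]
9: 0xff (blk 31, set 3) → VC-HIT  vc=[15, 11, 27]
10: 0x78 (blk 15, set 3) → VC-HIT  vc=[31, 11, 27]
11: 0xae (blk 21, set 1) → L1-HIT  vc=[31, 11, 27]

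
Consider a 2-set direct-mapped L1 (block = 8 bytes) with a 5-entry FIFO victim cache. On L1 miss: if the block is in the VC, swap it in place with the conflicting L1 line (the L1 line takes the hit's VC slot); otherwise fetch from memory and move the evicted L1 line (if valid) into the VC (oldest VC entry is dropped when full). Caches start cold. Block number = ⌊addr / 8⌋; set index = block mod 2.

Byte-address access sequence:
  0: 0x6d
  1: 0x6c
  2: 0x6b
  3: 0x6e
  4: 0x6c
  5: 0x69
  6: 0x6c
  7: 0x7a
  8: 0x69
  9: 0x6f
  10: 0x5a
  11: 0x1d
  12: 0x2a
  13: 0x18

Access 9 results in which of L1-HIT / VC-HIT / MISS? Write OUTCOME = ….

OUTCOME = L1-HIT

#0 0x6d→b13/s1 MISS; vc=[]
#1 0x6c→b13/s1 L1-HIT; vc=[]
#2 0x6b→b13/s1 L1-HIT; vc=[]
#3 0x6e→b13/s1 L1-HIT; vc=[]
#4 0x6c→b13/s1 L1-HIT; vc=[]
#5 0x69→b13/s1 L1-HIT; vc=[]
#6 0x6c→b13/s1 L1-HIT; vc=[]
#7 0x7a→b15/s1 MISS; vc=[13]
#8 0x69→b13/s1 VC-HIT; vc=[15]
#9 0x6f→b13/s1 L1-HIT; vc=[15]
#10 0x5a→b11/s1 MISS; vc=[15,13]
#11 0x1d→b3/s1 MISS; vc=[15,13,11]
#12 0x2a→b5/s1 MISS; vc=[15,13,11,3]
#13 0x18→b3/s1 VC-HIT; vc=[15,13,11,5]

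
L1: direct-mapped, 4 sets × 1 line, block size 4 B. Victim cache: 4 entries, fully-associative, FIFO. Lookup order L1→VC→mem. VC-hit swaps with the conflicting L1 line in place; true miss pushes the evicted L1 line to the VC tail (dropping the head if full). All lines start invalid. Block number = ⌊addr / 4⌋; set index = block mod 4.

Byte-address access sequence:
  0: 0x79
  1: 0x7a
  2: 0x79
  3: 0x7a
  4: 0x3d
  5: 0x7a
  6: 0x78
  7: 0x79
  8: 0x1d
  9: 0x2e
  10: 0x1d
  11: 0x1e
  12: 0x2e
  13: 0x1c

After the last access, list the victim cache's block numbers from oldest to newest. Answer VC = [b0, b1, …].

VC = [15, 11]

0: 0x79 (blk 30, set 2) → MISS  vc=[]
1: 0x7a (blk 30, set 2) → L1-HIT  vc=[]
2: 0x79 (blk 30, set 2) → L1-HIT  vc=[]
3: 0x7a (blk 30, set 2) → L1-HIT  vc=[]
4: 0x3d (blk 15, set 3) → MISS  vc=[]
5: 0x7a (blk 30, set 2) → L1-HIT  vc=[]
6: 0x78 (blk 30, set 2) → L1-HIT  vc=[]
7: 0x79 (blk 30, set 2) → L1-HIT  vc=[]
8: 0x1d (blk 7, set 3) → MISS  vc=[15]
9: 0x2e (blk 11, set 3) → MISS  vc=[15, 7]
10: 0x1d (blk 7, set 3) → VC-HIT  vc=[15, 11]
11: 0x1e (blk 7, set 3) → L1-HIT  vc=[15, 11]
12: 0x2e (blk 11, set 3) → VC-HIT  vc=[15, 7]
13: 0x1c (blk 7, set 3) → VC-HIT  vc=[15, 11]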